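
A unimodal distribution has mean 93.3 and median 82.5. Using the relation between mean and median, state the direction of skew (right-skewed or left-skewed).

mean − median = 93.3 − 82.5 = 10.8
mean > median ⇒ the longer tail is on the right ⇒ right-skewed (positively skewed).

right-skewed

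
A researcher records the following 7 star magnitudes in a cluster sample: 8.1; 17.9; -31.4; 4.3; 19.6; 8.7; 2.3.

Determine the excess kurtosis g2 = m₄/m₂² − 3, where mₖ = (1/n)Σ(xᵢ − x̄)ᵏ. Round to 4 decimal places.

x̄ = 4.2143
Σ(xᵢ − x̄)² = 1731.2886 ⇒ m₂ = 247.32694
Σ(xᵢ − x̄)⁴ = 1700544.6622 ⇒ m₄ = 242934.95175
m₂² = 61170.61464
g2 = m₄/m₂² − 3 = 3.97143 − 3 ≈ 0.9714

0.9714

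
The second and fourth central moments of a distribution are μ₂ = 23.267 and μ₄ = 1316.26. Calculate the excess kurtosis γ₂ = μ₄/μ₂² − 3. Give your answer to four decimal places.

-0.5686

μ₂² = 23.267² = 541.35329
μ₄/μ₂² = 1316.26 / 541.35329 = 2.43143
γ₂ = 2.43143 − 3 ≈ -0.5686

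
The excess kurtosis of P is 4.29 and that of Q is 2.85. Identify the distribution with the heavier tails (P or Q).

P

Higher excess kurtosis ⇒ heavier tails relative to the normal distribution.
4.29 vs 2.85: the larger is 4.29, so P has heavier tails.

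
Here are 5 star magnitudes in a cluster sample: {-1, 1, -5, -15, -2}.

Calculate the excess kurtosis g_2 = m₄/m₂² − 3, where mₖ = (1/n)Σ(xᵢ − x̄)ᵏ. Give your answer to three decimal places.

-0.309

x̄ = -4.4000
Σ(xᵢ − x̄)² = 159.2000 ⇒ m₂ = 31.84000
Σ(xᵢ − x̄)⁴ = 13642.0160 ⇒ m₄ = 2728.40320
m₂² = 1013.78560
g_2 = m₄/m₂² − 3 = 2.69130 − 3 ≈ -0.309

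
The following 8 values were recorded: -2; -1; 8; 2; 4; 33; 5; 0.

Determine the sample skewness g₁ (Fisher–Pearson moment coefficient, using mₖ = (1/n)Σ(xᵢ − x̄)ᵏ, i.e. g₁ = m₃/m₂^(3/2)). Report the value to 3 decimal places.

1.898

x̄ = (-2 - 1 + 8 + 2 + 4 + 33 + 5 + 0) / 8 = 6.1250
deviations (xᵢ − x̄): -8.1250, -7.1250, 1.8750, -4.1250, -2.1250, 26.8750, -1.1250, -6.1250
Σ(xᵢ − x̄)² = 902.8750 ⇒ m₂ = 902.8750/8 = 112.85938
Σ(xᵢ − x̄)³ = 18208.4063 ⇒ m₃ = 18208.4063/8 = 2276.05078
m₂^(3/2) = 112.85938^(1.5) = 1198.96488
g₁ = m₃ / m₂^(3/2) = 2276.05078 / 1198.96488 ≈ 1.898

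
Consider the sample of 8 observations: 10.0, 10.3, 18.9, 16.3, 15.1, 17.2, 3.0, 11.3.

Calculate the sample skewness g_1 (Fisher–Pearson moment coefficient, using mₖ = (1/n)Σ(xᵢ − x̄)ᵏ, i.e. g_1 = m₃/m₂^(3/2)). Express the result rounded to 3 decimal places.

x̄ = (10.0 + 10.3 + 18.9 + 16.3 + 15.1 + 17.2 + 3.0 + 11.3) / 8 = 12.7625
deviations (xᵢ − x̄): -2.7625, -2.4625, 6.1375, 3.5375, 2.3375, 4.4375, -9.7625, -1.4625
Σ(xᵢ − x̄)² = 186.4787 ⇒ m₂ = 186.4787/8 = 23.30984
Σ(xᵢ − x̄)³ = -593.9577 ⇒ m₃ = -593.9577/8 = -74.24471
m₂^(3/2) = 23.30984^(1.5) = 112.54055
g_1 = m₃ / m₂^(3/2) = -74.24471 / 112.54055 ≈ -0.660

-0.660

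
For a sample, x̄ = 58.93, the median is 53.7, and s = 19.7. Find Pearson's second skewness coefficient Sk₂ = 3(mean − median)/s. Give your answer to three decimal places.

0.796

Sk₂ = 3(58.93 − 53.7) / 19.7 = 3 × 5.2300 / 19.7
    = 15.6900 / 19.7 ≈ 0.796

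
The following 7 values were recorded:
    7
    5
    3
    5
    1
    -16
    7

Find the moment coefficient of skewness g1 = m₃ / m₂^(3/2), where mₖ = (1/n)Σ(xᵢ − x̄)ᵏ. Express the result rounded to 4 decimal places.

x̄ = (7 + 5 + 3 + 5 + 1 - 16 + 7) / 7 = 1.7143
deviations (xᵢ − x̄): 5.2857, 3.2857, 1.2857, 3.2857, -0.7143, -17.7143, 5.2857
Σ(xᵢ − x̄)² = 393.4286 ⇒ m₂ = 393.4286/7 = 56.20408
Σ(xᵢ − x̄)³ = -5190.6122 ⇒ m₃ = -5190.6122/7 = -741.51603
m₂^(3/2) = 56.20408^(1.5) = 421.35852
g1 = m₃ / m₂^(3/2) = -741.51603 / 421.35852 ≈ -1.7598

-1.7598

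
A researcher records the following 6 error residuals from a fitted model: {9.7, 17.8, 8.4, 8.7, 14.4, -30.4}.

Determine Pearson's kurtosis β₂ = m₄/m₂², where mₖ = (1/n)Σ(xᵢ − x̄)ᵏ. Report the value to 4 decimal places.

3.9037

x̄ = 4.7667
Σ(xᵢ − x̄)² = 1552.3733 ⇒ m₂ = 258.72889
Σ(xᵢ − x̄)⁴ = 1567886.2091 ⇒ m₄ = 261314.36819
m₂² = 66940.63795
β₂ = m₄/m₂² = 261314.36819 / 66940.63795 ≈ 3.9037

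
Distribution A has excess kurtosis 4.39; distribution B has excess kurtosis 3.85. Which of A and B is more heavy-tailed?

A

Higher excess kurtosis ⇒ heavier tails relative to the normal distribution.
4.39 vs 3.85: the larger is 4.39, so A has heavier tails.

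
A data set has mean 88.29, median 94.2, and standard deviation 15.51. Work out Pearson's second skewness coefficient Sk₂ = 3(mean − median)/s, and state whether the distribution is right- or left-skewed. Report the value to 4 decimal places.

-1.1431, left-skewed

Sk₂ = 3(88.29 − 94.2) / 15.51 = 3 × -5.9100 / 15.51
    = -17.7300 / 15.51 ≈ -1.1431
Sk₂ < 0 ⇒ mean < median ⇒ left-skewed (negative skew).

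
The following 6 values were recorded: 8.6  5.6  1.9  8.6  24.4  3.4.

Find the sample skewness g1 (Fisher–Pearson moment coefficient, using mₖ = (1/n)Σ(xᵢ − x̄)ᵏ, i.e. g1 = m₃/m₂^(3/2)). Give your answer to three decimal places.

x̄ = (8.6 + 5.6 + 1.9 + 8.6 + 24.4 + 3.4) / 6 = 8.7500
deviations (xᵢ − x̄): -0.1500, -3.1500, -6.8500, -0.1500, 15.6500, -5.3500
Σ(xᵢ − x̄)² = 330.4350 ⇒ m₂ = 330.4350/6 = 55.07250
Σ(xᵢ − x̄)³ = 3327.2250 ⇒ m₃ = 3327.2250/6 = 554.53750
m₂^(3/2) = 55.07250^(1.5) = 408.69769
g1 = m₃ / m₂^(3/2) = 554.53750 / 408.69769 ≈ 1.357

1.357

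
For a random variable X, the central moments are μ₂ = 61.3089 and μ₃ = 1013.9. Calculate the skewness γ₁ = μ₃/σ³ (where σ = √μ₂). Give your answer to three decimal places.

σ = √μ₂ = √61.3089 = 7.83000
σ³ = μ₂^(3/2) = 480.04869
γ₁ = μ₃/σ³ = 1013.9 / 480.04869 ≈ 2.112

2.112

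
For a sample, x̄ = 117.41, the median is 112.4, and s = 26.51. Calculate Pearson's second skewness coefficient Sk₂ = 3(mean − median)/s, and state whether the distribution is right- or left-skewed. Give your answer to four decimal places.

Sk₂ = 3(117.41 − 112.4) / 26.51 = 3 × 5.0100 / 26.51
    = 15.0300 / 26.51 ≈ 0.5670
Sk₂ > 0 ⇒ mean > median ⇒ right-skewed (positive skew).

0.5670, right-skewed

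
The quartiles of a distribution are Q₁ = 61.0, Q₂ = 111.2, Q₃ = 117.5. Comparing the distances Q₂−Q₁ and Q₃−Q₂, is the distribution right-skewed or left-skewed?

left-skewed

Q₂ − Q₁ = 50.2;  Q₃ − Q₂ = 6.3
Q₂ − Q₁ > Q₃ − Q₂ ⇒ the lower half is more spread out ⇒ left-skewed.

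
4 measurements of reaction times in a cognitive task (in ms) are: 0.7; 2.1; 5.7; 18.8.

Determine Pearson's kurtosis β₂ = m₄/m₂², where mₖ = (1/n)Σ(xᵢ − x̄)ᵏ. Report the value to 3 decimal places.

x̄ = 6.8250
Σ(xᵢ − x̄)² = 204.5075 ⇒ m₂ = 51.12688
Σ(xᵢ − x̄)⁴ = 22471.1967 ⇒ m₄ = 5617.79918
m₂² = 2613.95735
β₂ = m₄/m₂² = 5617.79918 / 2613.95735 ≈ 2.149

2.149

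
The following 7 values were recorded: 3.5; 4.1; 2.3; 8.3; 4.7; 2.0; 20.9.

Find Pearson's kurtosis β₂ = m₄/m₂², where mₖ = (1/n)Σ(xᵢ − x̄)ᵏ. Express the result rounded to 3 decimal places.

4.276

x̄ = 6.5429
Σ(xᵢ − x̄)² = 266.4771 ⇒ m₂ = 38.06816
Σ(xᵢ − x̄)⁴ = 43380.9489 ⇒ m₄ = 6197.27842
m₂² = 1449.18505
β₂ = m₄/m₂² = 6197.27842 / 1449.18505 ≈ 4.276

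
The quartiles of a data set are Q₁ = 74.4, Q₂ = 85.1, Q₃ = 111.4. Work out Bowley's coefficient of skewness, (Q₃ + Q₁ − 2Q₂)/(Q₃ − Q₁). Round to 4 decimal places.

0.4216

numerator: Q₃ + Q₁ − 2Q₂ = 111.4 + 74.4 − 2×85.1 = 15.6000
denominator: Q₃ − Q₁ = 111.4 − 74.4 = 37.0000
Bowley skewness = 15.6000 / 37.0000 ≈ 0.4216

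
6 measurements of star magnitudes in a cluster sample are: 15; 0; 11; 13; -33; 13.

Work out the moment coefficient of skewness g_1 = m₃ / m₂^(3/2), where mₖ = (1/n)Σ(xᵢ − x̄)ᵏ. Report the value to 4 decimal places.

x̄ = (15 + 0 + 11 + 13 - 33 + 13) / 6 = 3.1667
deviations (xᵢ − x̄): 11.8333, -3.1667, 7.8333, 9.8333, -36.1667, 9.8333
Σ(xᵢ − x̄)² = 1712.8333 ⇒ m₂ = 1712.8333/6 = 285.47222
Σ(xᵢ − x̄)³ = -43299.4444 ⇒ m₃ = -43299.4444/6 = -7216.57407
m₂^(3/2) = 285.47222^(1.5) = 4823.31675
g_1 = m₃ / m₂^(3/2) = -7216.57407 / 4823.31675 ≈ -1.4962

-1.4962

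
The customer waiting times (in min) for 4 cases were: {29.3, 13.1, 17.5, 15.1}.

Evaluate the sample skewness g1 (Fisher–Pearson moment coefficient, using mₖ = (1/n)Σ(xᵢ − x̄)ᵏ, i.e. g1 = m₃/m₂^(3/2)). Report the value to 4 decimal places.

0.9489

x̄ = (29.3 + 13.1 + 17.5 + 15.1) / 4 = 18.7500
deviations (xᵢ − x̄): 10.5500, -5.6500, -1.2500, -3.6500
Σ(xᵢ − x̄)² = 158.1100 ⇒ m₂ = 158.1100/4 = 39.52750
Σ(xᵢ − x̄)³ = 943.2990 ⇒ m₃ = 943.2990/4 = 235.82475
m₂^(3/2) = 39.52750^(1.5) = 248.51295
g1 = m₃ / m₂^(3/2) = 235.82475 / 248.51295 ≈ 0.9489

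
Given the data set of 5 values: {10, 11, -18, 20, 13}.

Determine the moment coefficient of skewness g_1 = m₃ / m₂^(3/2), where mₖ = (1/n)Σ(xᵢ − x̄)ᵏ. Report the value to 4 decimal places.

-1.2199

x̄ = (10 + 11 - 18 + 20 + 13) / 5 = 7.2000
deviations (xᵢ − x̄): 2.8000, 3.8000, -25.2000, 12.8000, 5.8000
Σ(xᵢ − x̄)² = 854.8000 ⇒ m₂ = 854.8000/5 = 170.96000
Σ(xᵢ − x̄)³ = -13633.9200 ⇒ m₃ = -13633.9200/5 = -2726.78400
m₂^(3/2) = 170.96000^(1.5) = 2235.33060
g_1 = m₃ / m₂^(3/2) = -2726.78400 / 2235.33060 ≈ -1.2199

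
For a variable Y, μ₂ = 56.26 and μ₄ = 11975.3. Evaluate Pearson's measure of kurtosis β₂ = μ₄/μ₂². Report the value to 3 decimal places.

3.783

μ₂² = 56.26² = 3165.18760
μ₄/μ₂² = 11975.3 / 3165.18760 = 3.78344
β₂ ≈ 3.783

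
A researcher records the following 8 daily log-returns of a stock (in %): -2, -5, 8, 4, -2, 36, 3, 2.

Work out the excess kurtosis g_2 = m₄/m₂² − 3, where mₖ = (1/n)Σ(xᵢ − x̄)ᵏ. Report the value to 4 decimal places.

2.0795

x̄ = 5.5000
Σ(xᵢ − x̄)² = 1180.0000 ⇒ m₂ = 147.50000
Σ(xᵢ − x̄)⁴ = 884081.5000 ⇒ m₄ = 110510.18750
m₂² = 21756.25000
g_2 = m₄/m₂² − 3 = 5.07947 − 3 ≈ 2.0795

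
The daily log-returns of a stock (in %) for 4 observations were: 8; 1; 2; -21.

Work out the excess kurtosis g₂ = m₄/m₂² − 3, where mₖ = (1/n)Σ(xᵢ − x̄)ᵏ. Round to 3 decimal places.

-0.792

x̄ = -2.5000
Σ(xᵢ − x̄)² = 485.0000 ⇒ m₂ = 121.25000
Σ(xᵢ − x̄)⁴ = 129850.2500 ⇒ m₄ = 32462.56250
m₂² = 14701.56250
g₂ = m₄/m₂² − 3 = 2.20810 − 3 ≈ -0.792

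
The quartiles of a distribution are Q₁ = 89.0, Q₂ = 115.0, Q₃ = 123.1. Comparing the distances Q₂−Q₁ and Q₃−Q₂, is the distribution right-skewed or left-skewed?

Q₂ − Q₁ = 26.0;  Q₃ − Q₂ = 8.1
Q₂ − Q₁ > Q₃ − Q₂ ⇒ the lower half is more spread out ⇒ left-skewed.

left-skewed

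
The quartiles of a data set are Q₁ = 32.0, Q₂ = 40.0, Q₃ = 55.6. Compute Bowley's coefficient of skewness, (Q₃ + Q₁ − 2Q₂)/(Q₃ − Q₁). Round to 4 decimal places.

numerator: Q₃ + Q₁ − 2Q₂ = 55.6 + 32.0 − 2×40.0 = 7.6000
denominator: Q₃ − Q₁ = 55.6 − 32.0 = 23.6000
Bowley skewness = 7.6000 / 23.6000 ≈ 0.3220

0.3220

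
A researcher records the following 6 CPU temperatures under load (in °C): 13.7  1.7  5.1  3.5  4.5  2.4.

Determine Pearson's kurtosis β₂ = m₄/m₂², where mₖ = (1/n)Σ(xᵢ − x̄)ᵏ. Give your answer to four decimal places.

3.6351

x̄ = 5.1500
Σ(xᵢ − x̄)² = 95.7150 ⇒ m₂ = 15.95250
Σ(xᵢ − x̄)⁴ = 5550.4269 ⇒ m₄ = 925.07116
m₂² = 254.48226
β₂ = m₄/m₂² = 925.07116 / 254.48226 ≈ 3.6351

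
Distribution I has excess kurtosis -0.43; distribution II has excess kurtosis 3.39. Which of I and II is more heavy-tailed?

Higher excess kurtosis ⇒ heavier tails relative to the normal distribution.
-0.43 vs 3.39: the larger is 3.39, so II has heavier tails. (II is leptokurtic — heavier-than-normal tails; the other is platykurtic.)

II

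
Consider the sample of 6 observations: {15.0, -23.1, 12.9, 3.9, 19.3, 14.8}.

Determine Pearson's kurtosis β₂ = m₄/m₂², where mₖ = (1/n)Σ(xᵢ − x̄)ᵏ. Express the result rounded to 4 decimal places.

3.4540

x̄ = 7.1333
Σ(xᵢ − x̄)² = 1226.4533 ⇒ m₂ = 204.40889
Σ(xᵢ − x̄)⁴ = 865907.4155 ⇒ m₄ = 144317.90259
m₂² = 41782.99386
β₂ = m₄/m₂² = 144317.90259 / 41782.99386 ≈ 3.4540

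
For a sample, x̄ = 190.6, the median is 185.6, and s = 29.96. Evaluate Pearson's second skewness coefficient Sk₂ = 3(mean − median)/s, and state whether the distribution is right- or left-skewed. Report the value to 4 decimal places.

Sk₂ = 3(190.6 − 185.6) / 29.96 = 3 × 5.0000 / 29.96
    = 15.0000 / 29.96 ≈ 0.5007
Sk₂ > 0 ⇒ mean > median ⇒ right-skewed (positive skew).

0.5007, right-skewed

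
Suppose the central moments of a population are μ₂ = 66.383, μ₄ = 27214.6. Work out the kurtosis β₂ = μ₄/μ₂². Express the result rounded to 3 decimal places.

μ₂² = 66.383² = 4406.70269
μ₄/μ₂² = 27214.6 / 4406.70269 = 6.17573
β₂ ≈ 6.176

6.176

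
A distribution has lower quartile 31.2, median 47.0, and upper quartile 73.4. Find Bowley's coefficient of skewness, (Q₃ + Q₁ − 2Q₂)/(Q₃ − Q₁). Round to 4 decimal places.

0.2512

numerator: Q₃ + Q₁ − 2Q₂ = 73.4 + 31.2 − 2×47.0 = 10.6000
denominator: Q₃ − Q₁ = 73.4 − 31.2 = 42.2000
Bowley skewness = 10.6000 / 42.2000 ≈ 0.2512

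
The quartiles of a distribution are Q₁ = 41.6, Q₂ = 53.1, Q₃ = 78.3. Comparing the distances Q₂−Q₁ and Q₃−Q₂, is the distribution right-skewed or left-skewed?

Q₂ − Q₁ = 11.5;  Q₃ − Q₂ = 25.2
Q₃ − Q₂ > Q₂ − Q₁ ⇒ the upper half is more spread out ⇒ right-skewed.

right-skewed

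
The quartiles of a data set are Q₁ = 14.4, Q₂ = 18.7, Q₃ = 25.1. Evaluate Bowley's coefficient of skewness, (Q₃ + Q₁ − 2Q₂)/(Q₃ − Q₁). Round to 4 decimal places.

0.1963

numerator: Q₃ + Q₁ − 2Q₂ = 25.1 + 14.4 − 2×18.7 = 2.1000
denominator: Q₃ − Q₁ = 25.1 − 14.4 = 10.7000
Bowley skewness = 2.1000 / 10.7000 ≈ 0.1963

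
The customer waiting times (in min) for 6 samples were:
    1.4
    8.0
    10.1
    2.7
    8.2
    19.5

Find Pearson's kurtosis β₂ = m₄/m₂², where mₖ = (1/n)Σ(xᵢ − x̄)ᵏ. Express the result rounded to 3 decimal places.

x̄ = 8.3167
Σ(xᵢ − x̄)² = 207.7483 ⇒ m₂ = 34.62472
Σ(xᵢ − x̄)⁴ = 18935.7669 ⇒ m₄ = 3155.96115
m₂² = 1198.87139
β₂ = m₄/m₂² = 3155.96115 / 1198.87139 ≈ 2.632

2.632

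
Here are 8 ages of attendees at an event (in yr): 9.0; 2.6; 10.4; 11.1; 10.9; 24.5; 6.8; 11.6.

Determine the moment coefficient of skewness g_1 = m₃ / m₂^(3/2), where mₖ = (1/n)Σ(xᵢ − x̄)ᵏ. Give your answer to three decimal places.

1.178

x̄ = (9.0 + 2.6 + 10.4 + 11.1 + 10.9 + 24.5 + 6.8 + 11.6) / 8 = 10.8625
deviations (xᵢ − x̄): -1.8625, -8.2625, -0.4625, 0.2375, 0.0375, 13.6375, -4.0625, 0.7375
Σ(xᵢ − x̄)² = 275.0388 ⇒ m₂ = 275.0388/8 = 34.37984
Σ(xᵢ − x̄)³ = 1899.0573 ⇒ m₃ = 1899.0573/8 = 237.38216
m₂^(3/2) = 34.37984^(1.5) = 201.58390
g_1 = m₃ / m₂^(3/2) = 237.38216 / 201.58390 ≈ 1.178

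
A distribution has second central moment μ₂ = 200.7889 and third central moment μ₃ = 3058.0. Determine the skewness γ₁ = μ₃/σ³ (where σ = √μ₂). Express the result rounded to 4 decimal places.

1.0748

σ = √μ₂ = √200.7889 = 14.17000
σ³ = μ₂^(3/2) = 2845.17871
γ₁ = μ₃/σ³ = 3058.0 / 2845.17871 ≈ 1.0748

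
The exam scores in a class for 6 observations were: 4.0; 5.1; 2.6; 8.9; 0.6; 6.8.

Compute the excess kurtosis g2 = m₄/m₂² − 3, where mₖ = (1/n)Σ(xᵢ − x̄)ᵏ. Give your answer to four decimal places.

x̄ = 4.6667
Σ(xᵢ − x̄)² = 43.9133 ⇒ m₂ = 7.31889
Σ(xᵢ − x̄)⁴ = 633.8521 ⇒ m₄ = 105.64202
m₂² = 53.56613
g2 = m₄/m₂² − 3 = 1.97218 − 3 ≈ -1.0278

-1.0278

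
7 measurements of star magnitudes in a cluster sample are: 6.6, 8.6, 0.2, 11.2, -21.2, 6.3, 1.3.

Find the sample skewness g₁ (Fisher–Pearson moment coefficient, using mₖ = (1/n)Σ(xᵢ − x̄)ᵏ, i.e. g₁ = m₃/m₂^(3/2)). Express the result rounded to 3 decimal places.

-1.532

x̄ = (6.6 + 8.6 + 0.2 + 11.2 - 21.2 + 6.3 + 1.3) / 7 = 1.8571
deviations (xᵢ − x̄): 4.7429, 6.7429, -1.6571, 9.3429, -23.0571, 4.4429, -0.5571
Σ(xᵢ − x̄)² = 709.6771 ⇒ m₂ = 709.6771/7 = 101.38245
Σ(xᵢ − x̄)³ = -10946.1482 ⇒ m₃ = -10946.1482/7 = -1563.73546
m₂^(3/2) = 101.38245^(1.5) = 1020.80824
g₁ = m₃ / m₂^(3/2) = -1563.73546 / 1020.80824 ≈ -1.532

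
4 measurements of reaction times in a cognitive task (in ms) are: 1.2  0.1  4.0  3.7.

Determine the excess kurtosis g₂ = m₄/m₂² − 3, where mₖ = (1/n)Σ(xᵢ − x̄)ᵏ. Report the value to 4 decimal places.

x̄ = 2.2500
Σ(xᵢ − x̄)² = 10.8900 ⇒ m₂ = 2.72250
Σ(xᵢ − x̄)⁴ = 36.3824 ⇒ m₄ = 9.09561
m₂² = 7.41201
g₂ = m₄/m₂² − 3 = 1.22714 − 3 ≈ -1.7729

-1.7729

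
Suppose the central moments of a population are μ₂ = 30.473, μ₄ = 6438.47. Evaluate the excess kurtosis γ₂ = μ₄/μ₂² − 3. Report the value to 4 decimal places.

μ₂² = 30.473² = 928.60373
μ₄/μ₂² = 6438.47 / 928.60373 = 6.93350
γ₂ = 6.93350 − 3 ≈ 3.9335

3.9335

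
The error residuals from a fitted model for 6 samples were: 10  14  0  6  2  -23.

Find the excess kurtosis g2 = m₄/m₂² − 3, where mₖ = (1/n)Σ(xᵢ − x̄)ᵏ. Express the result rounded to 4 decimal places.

0.2302

x̄ = 1.5000
Σ(xᵢ − x̄)² = 851.5000 ⇒ m₂ = 141.91667
Σ(xᵢ − x̄)⁴ = 390349.3750 ⇒ m₄ = 65058.22917
m₂² = 20140.34028
g2 = m₄/m₂² − 3 = 3.23024 − 3 ≈ 0.2302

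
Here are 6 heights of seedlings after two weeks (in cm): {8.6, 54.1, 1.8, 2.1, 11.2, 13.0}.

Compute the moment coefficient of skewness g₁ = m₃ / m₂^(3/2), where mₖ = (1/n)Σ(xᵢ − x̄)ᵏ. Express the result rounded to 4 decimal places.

x̄ = (8.6 + 54.1 + 1.8 + 2.1 + 11.2 + 13.0) / 6 = 15.1333
deviations (xᵢ − x̄): -6.5333, 38.9667, -13.3333, -13.0333, -3.9333, -2.1333
Σ(xᵢ − x̄)² = 1928.7533 ⇒ m₂ = 1928.7533/6 = 321.45889
Σ(xᵢ − x̄)³ = 54233.2824 ⇒ m₃ = 54233.2824/6 = 9038.88041
m₂^(3/2) = 321.45889^(1.5) = 5763.52470
g₁ = m₃ / m₂^(3/2) = 9038.88041 / 5763.52470 ≈ 1.5683

1.5683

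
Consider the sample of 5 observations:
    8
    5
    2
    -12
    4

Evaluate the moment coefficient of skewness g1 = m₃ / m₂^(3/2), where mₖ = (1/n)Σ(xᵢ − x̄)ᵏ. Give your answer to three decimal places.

x̄ = (8 + 5 + 2 - 12 + 4) / 5 = 1.4000
deviations (xᵢ − x̄): 6.6000, 3.6000, 0.6000, -13.4000, 2.6000
Σ(xᵢ − x̄)² = 243.2000 ⇒ m₂ = 243.2000/5 = 48.64000
Σ(xᵢ − x̄)³ = -2054.1600 ⇒ m₃ = -2054.1600/5 = -410.83200
m₂^(3/2) = 48.64000^(1.5) = 339.22695
g1 = m₃ / m₂^(3/2) = -410.83200 / 339.22695 ≈ -1.211

-1.211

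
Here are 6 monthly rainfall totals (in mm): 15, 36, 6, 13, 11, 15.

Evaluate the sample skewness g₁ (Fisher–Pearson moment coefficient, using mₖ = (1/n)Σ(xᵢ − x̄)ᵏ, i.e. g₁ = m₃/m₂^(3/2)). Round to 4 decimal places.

1.3513

x̄ = (15 + 36 + 6 + 13 + 11 + 15) / 6 = 16.0000
deviations (xᵢ − x̄): -1.0000, 20.0000, -10.0000, -3.0000, -5.0000, -1.0000
Σ(xᵢ − x̄)² = 536.0000 ⇒ m₂ = 536.0000/6 = 89.33333
Σ(xᵢ − x̄)³ = 6846.0000 ⇒ m₃ = 6846.0000/6 = 1141.00000
m₂^(3/2) = 89.33333^(1.5) = 844.34573
g₁ = m₃ / m₂^(3/2) = 1141.00000 / 844.34573 ≈ 1.3513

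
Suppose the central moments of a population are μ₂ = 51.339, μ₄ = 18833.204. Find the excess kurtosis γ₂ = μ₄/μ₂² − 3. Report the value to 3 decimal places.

μ₂² = 51.339² = 2635.69292
μ₄/μ₂² = 18833.204 / 2635.69292 = 7.14545
γ₂ = 7.14545 − 3 ≈ 4.145

4.145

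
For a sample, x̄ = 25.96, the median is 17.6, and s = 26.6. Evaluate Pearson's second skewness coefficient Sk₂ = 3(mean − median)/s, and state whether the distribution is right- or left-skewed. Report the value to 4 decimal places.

Sk₂ = 3(25.96 − 17.6) / 26.6 = 3 × 8.3600 / 26.6
    = 25.0800 / 26.6 ≈ 0.9429
Sk₂ > 0 ⇒ mean > median ⇒ right-skewed (positive skew).

0.9429, right-skewed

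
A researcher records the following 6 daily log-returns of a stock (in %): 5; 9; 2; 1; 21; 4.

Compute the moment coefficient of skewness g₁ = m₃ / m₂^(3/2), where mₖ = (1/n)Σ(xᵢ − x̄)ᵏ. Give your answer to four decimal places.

x̄ = (5 + 9 + 2 + 1 + 21 + 4) / 6 = 7.0000
deviations (xᵢ − x̄): -2.0000, 2.0000, -5.0000, -6.0000, 14.0000, -3.0000
Σ(xᵢ − x̄)² = 274.0000 ⇒ m₂ = 274.0000/6 = 45.66667
Σ(xᵢ − x̄)³ = 2376.0000 ⇒ m₃ = 2376.0000/6 = 396.00000
m₂^(3/2) = 45.66667^(1.5) = 308.60217
g₁ = m₃ / m₂^(3/2) = 396.00000 / 308.60217 ≈ 1.2832

1.2832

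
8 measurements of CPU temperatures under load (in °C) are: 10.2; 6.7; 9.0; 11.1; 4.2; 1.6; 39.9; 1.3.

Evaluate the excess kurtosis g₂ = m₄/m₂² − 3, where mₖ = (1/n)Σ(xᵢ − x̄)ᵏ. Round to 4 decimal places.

x̄ = 10.5000
Σ(xᵢ − x̄)² = 1085.0400 ⇒ m₂ = 135.63000
Σ(xᵢ − x̄)⁴ = 762345.3732 ⇒ m₄ = 95293.17165
m₂² = 18395.49690
g₂ = m₄/m₂² − 3 = 5.18024 − 3 ≈ 2.1802

2.1802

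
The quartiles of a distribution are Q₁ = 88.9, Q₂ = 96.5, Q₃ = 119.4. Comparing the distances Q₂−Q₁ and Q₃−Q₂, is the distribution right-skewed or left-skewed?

right-skewed

Q₂ − Q₁ = 7.6;  Q₃ − Q₂ = 22.9
Q₃ − Q₂ > Q₂ − Q₁ ⇒ the upper half is more spread out ⇒ right-skewed.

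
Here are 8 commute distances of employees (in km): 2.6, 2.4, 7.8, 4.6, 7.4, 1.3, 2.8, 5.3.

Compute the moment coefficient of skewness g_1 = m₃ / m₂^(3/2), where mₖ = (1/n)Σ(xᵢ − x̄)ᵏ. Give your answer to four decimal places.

x̄ = (2.6 + 2.4 + 7.8 + 4.6 + 7.4 + 1.3 + 2.8 + 5.3) / 8 = 4.2750
deviations (xᵢ − x̄): -1.6750, -1.8750, 3.5250, 0.3250, 3.1250, -2.9750, -1.4750, 1.0250
Σ(xᵢ − x̄)² = 40.6950 ⇒ m₂ = 40.6950/8 = 5.08688
Σ(xᵢ − x̄)³ = 34.5982 ⇒ m₃ = 34.5982/8 = 4.32478
m₂^(3/2) = 5.08688^(1.5) = 11.47299
g_1 = m₃ / m₂^(3/2) = 4.32478 / 11.47299 ≈ 0.3770

0.3770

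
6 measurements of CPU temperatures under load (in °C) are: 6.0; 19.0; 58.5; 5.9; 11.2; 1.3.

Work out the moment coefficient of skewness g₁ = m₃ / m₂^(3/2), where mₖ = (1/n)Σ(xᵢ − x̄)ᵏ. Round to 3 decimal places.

1.487

x̄ = (6.0 + 19.0 + 58.5 + 5.9 + 11.2 + 1.3) / 6 = 16.9833
deviations (xᵢ − x̄): -10.9833, 2.0167, 41.5167, -11.0833, -5.7833, -15.6833
Σ(xᵢ − x̄)² = 2250.5883 ⇒ m₂ = 2250.5883/6 = 375.09806
Σ(xᵢ − x̄)³ = 64830.2684 ⇒ m₃ = 64830.2684/6 = 10805.04474
m₂^(3/2) = 375.09806^(1.5) = 7264.69222
g₁ = m₃ / m₂^(3/2) = 10805.04474 / 7264.69222 ≈ 1.487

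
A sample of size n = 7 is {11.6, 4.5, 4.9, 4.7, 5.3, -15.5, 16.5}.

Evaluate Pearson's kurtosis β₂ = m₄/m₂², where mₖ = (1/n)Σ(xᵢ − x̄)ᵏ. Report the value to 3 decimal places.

3.655

x̄ = 4.5714
Σ(xᵢ − x̄)² = 595.2143 ⇒ m₂ = 85.03061
Σ(xᵢ − x̄)⁴ = 184985.3991 ⇒ m₄ = 26426.48559
m₂² = 7230.20502
β₂ = m₄/m₂² = 26426.48559 / 7230.20502 ≈ 3.655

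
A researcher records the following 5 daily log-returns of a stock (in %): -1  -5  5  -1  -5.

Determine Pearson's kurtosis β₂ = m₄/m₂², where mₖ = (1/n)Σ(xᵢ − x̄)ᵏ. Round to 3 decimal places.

x̄ = -1.4000
Σ(xᵢ − x̄)² = 67.2000 ⇒ m₂ = 13.44000
Σ(xᵢ − x̄)⁴ = 2013.6960 ⇒ m₄ = 402.73920
m₂² = 180.63360
β₂ = m₄/m₂² = 402.73920 / 180.63360 ≈ 2.230

2.230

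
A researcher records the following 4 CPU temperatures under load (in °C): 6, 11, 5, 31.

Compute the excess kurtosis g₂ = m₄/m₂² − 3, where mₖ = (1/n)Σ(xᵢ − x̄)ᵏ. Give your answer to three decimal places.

x̄ = 13.2500
Σ(xᵢ − x̄)² = 440.7500 ⇒ m₂ = 110.18750
Σ(xᵢ − x̄)⁴ = 106685.3281 ⇒ m₄ = 26671.33203
m₂² = 12141.28516
g₂ = m₄/m₂² − 3 = 2.19675 − 3 ≈ -0.803

-0.803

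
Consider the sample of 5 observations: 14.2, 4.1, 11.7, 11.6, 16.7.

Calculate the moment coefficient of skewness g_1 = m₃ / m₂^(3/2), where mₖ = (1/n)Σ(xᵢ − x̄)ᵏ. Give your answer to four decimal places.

x̄ = (14.2 + 4.1 + 11.7 + 11.6 + 16.7) / 5 = 11.6600
deviations (xᵢ − x̄): 2.5400, -7.5600, 0.0400, -0.0600, 5.0400
Σ(xᵢ − x̄)² = 89.0120 ⇒ m₂ = 89.0120/5 = 17.80240
Σ(xᵢ − x̄)³ = -287.6702 ⇒ m₃ = -287.6702/5 = -57.53405
m₂^(3/2) = 17.80240^(1.5) = 75.11347
g_1 = m₃ / m₂^(3/2) = -57.53405 / 75.11347 ≈ -0.7660

-0.7660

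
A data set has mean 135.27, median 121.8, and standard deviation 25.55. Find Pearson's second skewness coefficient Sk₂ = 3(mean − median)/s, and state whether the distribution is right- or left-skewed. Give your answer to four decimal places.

Sk₂ = 3(135.27 − 121.8) / 25.55 = 3 × 13.4700 / 25.55
    = 40.4100 / 25.55 ≈ 1.5816
Sk₂ > 0 ⇒ mean > median ⇒ right-skewed (positive skew).

1.5816, right-skewed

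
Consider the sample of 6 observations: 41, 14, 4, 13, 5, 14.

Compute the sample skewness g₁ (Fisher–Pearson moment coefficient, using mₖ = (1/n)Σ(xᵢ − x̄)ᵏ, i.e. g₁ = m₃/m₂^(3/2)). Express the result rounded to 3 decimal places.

x̄ = (41 + 14 + 4 + 13 + 5 + 14) / 6 = 15.1667
deviations (xᵢ − x̄): 25.8333, -1.1667, -11.1667, -2.1667, -10.1667, -1.1667
Σ(xᵢ − x̄)² = 902.8333 ⇒ m₂ = 902.8333/6 = 150.47222
Σ(xᵢ − x̄)³ = 14783.5556 ⇒ m₃ = 14783.5556/6 = 2463.92593
m₂^(3/2) = 150.47222^(1.5) = 1845.79941
g₁ = m₃ / m₂^(3/2) = 2463.92593 / 1845.79941 ≈ 1.335

1.335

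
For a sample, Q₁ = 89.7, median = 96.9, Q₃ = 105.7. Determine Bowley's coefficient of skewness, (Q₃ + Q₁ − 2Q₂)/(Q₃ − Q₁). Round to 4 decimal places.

0.1000

numerator: Q₃ + Q₁ − 2Q₂ = 105.7 + 89.7 − 2×96.9 = 1.6000
denominator: Q₃ − Q₁ = 105.7 − 89.7 = 16.0000
Bowley skewness = 1.6000 / 16.0000 ≈ 0.1000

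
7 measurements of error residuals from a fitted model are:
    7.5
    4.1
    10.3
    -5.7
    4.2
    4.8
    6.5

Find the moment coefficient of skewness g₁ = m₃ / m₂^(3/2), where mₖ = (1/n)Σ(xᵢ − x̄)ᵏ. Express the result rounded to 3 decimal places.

-1.203

x̄ = (7.5 + 4.1 + 10.3 - 5.7 + 4.2 + 4.8 + 6.5) / 7 = 4.5286
deviations (xᵢ − x̄): 2.9714, -0.4286, 5.7714, -10.2286, -0.3286, 0.2714, 1.9714
Σ(xᵢ − x̄)² = 151.0143 ⇒ m₂ = 151.0143/7 = 21.57347
Σ(xᵢ − x̄)³ = -844.1042 ⇒ m₃ = -844.1042/7 = -120.58632
m₂^(3/2) = 21.57347^(1.5) = 100.20283
g₁ = m₃ / m₂^(3/2) = -120.58632 / 100.20283 ≈ -1.203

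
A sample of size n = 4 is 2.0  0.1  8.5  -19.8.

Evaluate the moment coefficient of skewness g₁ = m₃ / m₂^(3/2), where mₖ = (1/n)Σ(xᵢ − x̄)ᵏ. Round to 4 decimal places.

x̄ = (2.0 + 0.1 + 8.5 - 19.8) / 4 = -2.3000
deviations (xᵢ − x̄): 4.3000, 2.4000, 10.8000, -17.5000
Σ(xᵢ − x̄)² = 447.1400 ⇒ m₂ = 447.1400/4 = 111.78500
Σ(xᵢ − x̄)³ = -4006.3320 ⇒ m₃ = -4006.3320/4 = -1001.58300
m₂^(3/2) = 111.78500^(1.5) = 1181.88521
g₁ = m₃ / m₂^(3/2) = -1001.58300 / 1181.88521 ≈ -0.8474

-0.8474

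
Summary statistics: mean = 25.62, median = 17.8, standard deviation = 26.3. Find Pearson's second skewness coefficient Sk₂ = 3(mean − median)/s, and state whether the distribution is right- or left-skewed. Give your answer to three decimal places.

Sk₂ = 3(25.62 − 17.8) / 26.3 = 3 × 7.8200 / 26.3
    = 23.4600 / 26.3 ≈ 0.892
Sk₂ > 0 ⇒ mean > median ⇒ right-skewed (positive skew).

0.892, right-skewed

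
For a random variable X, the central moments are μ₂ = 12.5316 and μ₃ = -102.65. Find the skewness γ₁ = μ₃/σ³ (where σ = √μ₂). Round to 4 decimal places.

-2.3139

σ = √μ₂ = √12.5316 = 3.54000
σ³ = μ₂^(3/2) = 44.36186
γ₁ = μ₃/σ³ = -102.65 / 44.36186 ≈ -2.3139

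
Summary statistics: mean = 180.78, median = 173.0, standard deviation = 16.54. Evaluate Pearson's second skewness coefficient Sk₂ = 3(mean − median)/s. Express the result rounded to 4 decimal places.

1.4111

Sk₂ = 3(180.78 − 173.0) / 16.54 = 3 × 7.7800 / 16.54
    = 23.3400 / 16.54 ≈ 1.4111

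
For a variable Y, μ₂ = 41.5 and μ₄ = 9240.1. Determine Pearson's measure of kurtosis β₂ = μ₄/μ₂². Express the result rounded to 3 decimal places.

5.365

μ₂² = 41.5² = 1722.25000
μ₄/μ₂² = 9240.1 / 1722.25000 = 5.36513
β₂ ≈ 5.365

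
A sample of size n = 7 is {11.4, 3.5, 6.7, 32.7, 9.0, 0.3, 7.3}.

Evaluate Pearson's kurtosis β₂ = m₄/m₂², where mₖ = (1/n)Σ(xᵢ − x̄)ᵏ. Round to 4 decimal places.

x̄ = 10.1286
Σ(xᵢ − x̄)² = 672.6543 ⇒ m₂ = 96.09347
Σ(xᵢ − x̄)⁴ = 271027.7499 ⇒ m₄ = 38718.24999
m₂² = 9233.95486
β₂ = m₄/m₂² = 38718.24999 / 9233.95486 ≈ 4.1930

4.1930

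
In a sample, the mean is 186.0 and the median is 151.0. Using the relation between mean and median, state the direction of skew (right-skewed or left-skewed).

right-skewed

mean − median = 186.0 − 151.0 = 35.0
mean > median ⇒ the longer tail is on the right ⇒ right-skewed (positively skewed).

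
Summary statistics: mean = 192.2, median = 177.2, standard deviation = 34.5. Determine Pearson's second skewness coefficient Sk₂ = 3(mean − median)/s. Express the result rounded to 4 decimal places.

1.3043

Sk₂ = 3(192.2 − 177.2) / 34.5 = 3 × 15.0000 / 34.5
    = 45.0000 / 34.5 ≈ 1.3043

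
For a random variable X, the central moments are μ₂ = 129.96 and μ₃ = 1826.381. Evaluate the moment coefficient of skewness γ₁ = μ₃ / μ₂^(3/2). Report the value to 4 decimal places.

σ = √μ₂ = √129.96 = 11.40000
σ³ = μ₂^(3/2) = 1481.54400
γ₁ = μ₃/σ³ = 1826.381 / 1481.54400 ≈ 1.2328

1.2328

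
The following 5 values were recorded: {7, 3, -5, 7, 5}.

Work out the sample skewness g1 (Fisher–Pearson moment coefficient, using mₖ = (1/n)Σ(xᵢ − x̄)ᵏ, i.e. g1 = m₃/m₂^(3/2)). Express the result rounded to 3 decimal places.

x̄ = (7 + 3 - 5 + 7 + 5) / 5 = 3.4000
deviations (xᵢ − x̄): 3.6000, -0.4000, -8.4000, 3.6000, 1.6000
Σ(xᵢ − x̄)² = 99.2000 ⇒ m₂ = 99.2000/5 = 19.84000
Σ(xᵢ − x̄)³ = -495.3600 ⇒ m₃ = -495.3600/5 = -99.07200
m₂^(3/2) = 19.84000^(1.5) = 88.37156
g1 = m₃ / m₂^(3/2) = -99.07200 / 88.37156 ≈ -1.121

-1.121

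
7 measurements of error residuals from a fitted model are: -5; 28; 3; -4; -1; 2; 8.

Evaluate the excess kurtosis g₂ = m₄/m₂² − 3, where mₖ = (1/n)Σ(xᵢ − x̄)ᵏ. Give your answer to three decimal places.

x̄ = 4.4286
Σ(xᵢ − x̄)² = 765.7143 ⇒ m₂ = 109.38776
Σ(xᵢ − x̄)⁴ = 322724.6997 ⇒ m₄ = 46103.52853
m₂² = 11965.68097
g₂ = m₄/m₂² − 3 = 3.85298 − 3 ≈ 0.853

0.853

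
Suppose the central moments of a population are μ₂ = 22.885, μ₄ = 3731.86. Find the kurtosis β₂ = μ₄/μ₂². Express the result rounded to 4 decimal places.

μ₂² = 22.885² = 523.72323
μ₄/μ₂² = 3731.86 / 523.72323 = 7.12563
β₂ ≈ 7.1256

7.1256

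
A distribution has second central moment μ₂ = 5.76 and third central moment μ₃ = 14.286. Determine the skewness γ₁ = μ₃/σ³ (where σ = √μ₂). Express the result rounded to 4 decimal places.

1.0334

σ = √μ₂ = √5.76 = 2.40000
σ³ = μ₂^(3/2) = 13.82400
γ₁ = μ₃/σ³ = 14.286 / 13.82400 ≈ 1.0334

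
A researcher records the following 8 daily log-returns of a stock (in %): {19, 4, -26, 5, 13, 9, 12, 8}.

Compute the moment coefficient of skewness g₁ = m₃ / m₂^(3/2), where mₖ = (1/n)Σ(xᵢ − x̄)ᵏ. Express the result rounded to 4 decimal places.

x̄ = (19 + 4 - 26 + 5 + 13 + 9 + 12 + 8) / 8 = 5.5000
deviations (xᵢ − x̄): 13.5000, -1.5000, -31.5000, -0.5000, 7.5000, 3.5000, 6.5000, 2.5000
Σ(xᵢ − x̄)² = 1294.0000 ⇒ m₂ = 1294.0000/8 = 161.75000
Σ(xᵢ − x̄)³ = -28044.0000 ⇒ m₃ = -28044.0000/8 = -3505.50000
m₂^(3/2) = 161.75000^(1.5) = 2057.15225
g₁ = m₃ / m₂^(3/2) = -3505.50000 / 2057.15225 ≈ -1.7041

-1.7041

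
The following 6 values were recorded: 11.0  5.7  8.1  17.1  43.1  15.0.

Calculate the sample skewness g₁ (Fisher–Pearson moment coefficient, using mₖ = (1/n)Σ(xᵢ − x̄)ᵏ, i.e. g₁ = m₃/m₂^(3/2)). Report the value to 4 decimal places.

x̄ = (11.0 + 5.7 + 8.1 + 17.1 + 43.1 + 15.0) / 6 = 16.6667
deviations (xᵢ − x̄): -5.6667, -10.9667, -8.5667, 0.4333, 26.4333, -1.6667
Σ(xᵢ − x̄)² = 927.4533 ⇒ m₂ = 927.4533/6 = 154.57556
Σ(xᵢ − x̄)³ = 16335.3916 ⇒ m₃ = 16335.3916/6 = 2722.56526
m₂^(3/2) = 154.57556^(1.5) = 1921.81343
g₁ = m₃ / m₂^(3/2) = 2722.56526 / 1921.81343 ≈ 1.4167

1.4167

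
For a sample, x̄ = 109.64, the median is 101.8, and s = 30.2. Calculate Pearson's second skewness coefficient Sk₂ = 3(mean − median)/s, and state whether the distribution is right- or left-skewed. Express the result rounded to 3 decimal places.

Sk₂ = 3(109.64 − 101.8) / 30.2 = 3 × 7.8400 / 30.2
    = 23.5200 / 30.2 ≈ 0.779
Sk₂ > 0 ⇒ mean > median ⇒ right-skewed (positive skew).

0.779, right-skewed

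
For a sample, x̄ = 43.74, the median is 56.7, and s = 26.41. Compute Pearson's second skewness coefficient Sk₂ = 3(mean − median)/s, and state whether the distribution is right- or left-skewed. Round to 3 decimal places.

Sk₂ = 3(43.74 − 56.7) / 26.41 = 3 × -12.9600 / 26.41
    = -38.8800 / 26.41 ≈ -1.472
Sk₂ < 0 ⇒ mean < median ⇒ left-skewed (negative skew).

-1.472, left-skewed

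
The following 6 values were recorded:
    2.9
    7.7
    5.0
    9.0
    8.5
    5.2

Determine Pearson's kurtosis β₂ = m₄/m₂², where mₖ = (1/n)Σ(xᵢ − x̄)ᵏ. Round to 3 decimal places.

x̄ = 6.3833
Σ(xᵢ − x̄)² = 28.5083 ⇒ m₂ = 4.75139
Σ(xᵢ − x̄)⁴ = 222.8061 ⇒ m₄ = 37.13436
m₂² = 22.57570
β₂ = m₄/m₂² = 37.13436 / 22.57570 ≈ 1.645

1.645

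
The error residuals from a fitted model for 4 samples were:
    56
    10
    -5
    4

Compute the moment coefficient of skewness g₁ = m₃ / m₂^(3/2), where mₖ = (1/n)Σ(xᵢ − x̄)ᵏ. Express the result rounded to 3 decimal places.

x̄ = (56 + 10 - 5 + 4) / 4 = 16.2500
deviations (xᵢ − x̄): 39.7500, -6.2500, -21.2500, -12.2500
Σ(xᵢ − x̄)² = 2220.7500 ⇒ m₂ = 2220.7500/4 = 555.18750
Σ(xᵢ − x̄)³ = 51129.3750 ⇒ m₃ = 51129.3750/4 = 12782.34375
m₂^(3/2) = 555.18750^(1.5) = 13081.55945
g₁ = m₃ / m₂^(3/2) = 12782.34375 / 13081.55945 ≈ 0.977

0.977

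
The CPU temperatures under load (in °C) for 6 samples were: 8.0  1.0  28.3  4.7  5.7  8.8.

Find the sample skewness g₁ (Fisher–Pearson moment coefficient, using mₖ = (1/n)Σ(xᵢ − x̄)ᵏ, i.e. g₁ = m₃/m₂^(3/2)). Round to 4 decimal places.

1.4562

x̄ = (8.0 + 1.0 + 28.3 + 4.7 + 5.7 + 8.8) / 6 = 9.4167
deviations (xᵢ − x̄): -1.4167, -8.4167, 18.8833, -4.7167, -3.7167, -0.6167
Σ(xᵢ − x̄)² = 465.8683 ⇒ m₂ = 465.8683/6 = 77.64472
Σ(xᵢ − x̄)³ = 5977.8356 ⇒ m₃ = 5977.8356/6 = 996.30593
m₂^(3/2) = 77.64472^(1.5) = 684.17612
g₁ = m₃ / m₂^(3/2) = 996.30593 / 684.17612 ≈ 1.4562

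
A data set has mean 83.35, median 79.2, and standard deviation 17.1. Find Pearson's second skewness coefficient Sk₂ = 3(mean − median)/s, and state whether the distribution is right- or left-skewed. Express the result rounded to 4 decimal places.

Sk₂ = 3(83.35 − 79.2) / 17.1 = 3 × 4.1500 / 17.1
    = 12.4500 / 17.1 ≈ 0.7281
Sk₂ > 0 ⇒ mean > median ⇒ right-skewed (positive skew).

0.7281, right-skewed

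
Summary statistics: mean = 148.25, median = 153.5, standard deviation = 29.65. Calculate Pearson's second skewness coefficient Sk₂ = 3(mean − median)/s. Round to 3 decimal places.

-0.531

Sk₂ = 3(148.25 − 153.5) / 29.65 = 3 × -5.2500 / 29.65
    = -15.7500 / 29.65 ≈ -0.531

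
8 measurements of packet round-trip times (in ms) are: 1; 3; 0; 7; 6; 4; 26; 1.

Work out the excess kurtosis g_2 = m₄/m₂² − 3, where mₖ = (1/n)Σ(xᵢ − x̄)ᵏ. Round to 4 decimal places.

2.2046

x̄ = 6.0000
Σ(xᵢ − x̄)² = 500.0000 ⇒ m₂ = 62.50000
Σ(xᵢ − x̄)⁴ = 162644.0000 ⇒ m₄ = 20330.50000
m₂² = 3906.25000
g_2 = m₄/m₂² − 3 = 5.20461 − 3 ≈ 2.2046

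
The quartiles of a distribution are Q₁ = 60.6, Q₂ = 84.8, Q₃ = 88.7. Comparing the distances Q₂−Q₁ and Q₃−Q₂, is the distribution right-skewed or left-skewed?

Q₂ − Q₁ = 24.2;  Q₃ − Q₂ = 3.9
Q₂ − Q₁ > Q₃ − Q₂ ⇒ the lower half is more spread out ⇒ left-skewed.

left-skewed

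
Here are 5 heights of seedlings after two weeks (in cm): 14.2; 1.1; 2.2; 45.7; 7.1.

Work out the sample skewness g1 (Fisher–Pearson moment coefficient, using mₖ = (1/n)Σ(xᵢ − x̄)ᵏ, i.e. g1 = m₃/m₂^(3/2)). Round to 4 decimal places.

x̄ = (14.2 + 1.1 + 2.2 + 45.7 + 7.1) / 5 = 14.0600
deviations (xᵢ − x̄): 0.1400, -12.9600, -11.8600, 31.6400, -6.9600
Σ(xᵢ − x̄)² = 1358.1720 ⇒ m₂ = 1358.1720/5 = 271.63440
Σ(xᵢ − x̄)³ = 27492.3190 ⇒ m₃ = 27492.3190/5 = 5498.46379
m₂^(3/2) = 271.63440^(1.5) = 4476.89752
g1 = m₃ / m₂^(3/2) = 5498.46379 / 4476.89752 ≈ 1.2282

1.2282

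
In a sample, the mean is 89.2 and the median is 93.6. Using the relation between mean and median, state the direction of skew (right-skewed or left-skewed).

mean − median = 89.2 − 93.6 = -4.4
mean < median ⇒ the longer tail is on the left ⇒ left-skewed (negatively skewed).

left-skewed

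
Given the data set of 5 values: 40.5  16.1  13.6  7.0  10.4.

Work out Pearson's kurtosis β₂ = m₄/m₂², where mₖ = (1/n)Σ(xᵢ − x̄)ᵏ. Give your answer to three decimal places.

2.942

x̄ = 17.5200
Σ(xᵢ − x̄)² = 706.8280 ⇒ m₂ = 141.36560
Σ(xᵢ − x̄)⁴ = 293926.9606 ⇒ m₄ = 58785.39212
m₂² = 19984.23286
β₂ = m₄/m₂² = 58785.39212 / 19984.23286 ≈ 2.942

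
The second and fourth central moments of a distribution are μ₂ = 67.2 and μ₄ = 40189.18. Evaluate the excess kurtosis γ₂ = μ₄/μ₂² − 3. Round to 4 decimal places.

5.8996

μ₂² = 67.2² = 4515.84000
μ₄/μ₂² = 40189.18 / 4515.84000 = 8.89960
γ₂ = 8.89960 − 3 ≈ 5.8996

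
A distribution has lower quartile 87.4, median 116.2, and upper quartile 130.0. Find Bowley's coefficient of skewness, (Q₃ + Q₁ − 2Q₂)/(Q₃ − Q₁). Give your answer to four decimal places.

numerator: Q₃ + Q₁ − 2Q₂ = 130.0 + 87.4 − 2×116.2 = -15.0000
denominator: Q₃ − Q₁ = 130.0 − 87.4 = 42.6000
Bowley skewness = -15.0000 / 42.6000 ≈ -0.3521

-0.3521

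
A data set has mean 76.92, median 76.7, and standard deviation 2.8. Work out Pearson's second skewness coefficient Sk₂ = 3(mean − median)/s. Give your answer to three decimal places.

Sk₂ = 3(76.92 − 76.7) / 2.8 = 3 × 0.2200 / 2.8
    = 0.6600 / 2.8 ≈ 0.236

0.236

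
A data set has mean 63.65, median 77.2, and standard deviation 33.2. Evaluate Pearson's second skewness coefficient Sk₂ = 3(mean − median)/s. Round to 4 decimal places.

Sk₂ = 3(63.65 − 77.2) / 33.2 = 3 × -13.5500 / 33.2
    = -40.6500 / 33.2 ≈ -1.2244

-1.2244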